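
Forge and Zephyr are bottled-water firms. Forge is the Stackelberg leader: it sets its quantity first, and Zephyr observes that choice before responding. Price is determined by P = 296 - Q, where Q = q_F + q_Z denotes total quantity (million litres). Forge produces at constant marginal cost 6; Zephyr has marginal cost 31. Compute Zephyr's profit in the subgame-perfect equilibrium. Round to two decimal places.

2889.06

Solve by backward induction. Given q_F, the follower Zephyr maximises π_Z = (296 - q_F - q_Z)q_Z - 31q_Z.
∂π_Z/∂q_Z = 265 - q_F - 2q_Z = 0 gives the reaction function q_Z = (265 - q_F)/2.
The leader anticipates this reaction. Substituting into P = 296 - Q gives P = 327/2 - (1/2)q_F, so π_F = (327/2 - (1/2)q_F)q_F - 6q_F.
Leader FOC: 315/2 - q_F = 0, so q_F = 315/2.
Then q_Z = (265 - 315/2)/2 = 215/4.
Price P = 296 - 845/4 = 339/4.
Zephyr's profit: (339/4 - 31)·(215/4) = 2889.0625.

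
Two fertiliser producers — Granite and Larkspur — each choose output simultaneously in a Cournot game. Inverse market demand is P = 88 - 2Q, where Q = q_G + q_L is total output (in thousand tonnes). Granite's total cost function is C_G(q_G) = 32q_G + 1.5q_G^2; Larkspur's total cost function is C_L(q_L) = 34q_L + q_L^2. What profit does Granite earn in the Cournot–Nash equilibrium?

126

Granite's profit: π_G = (88 - 2Q)q_G - (32q_G + (3/2)q_G²). Setting ∂π_G/∂q_G = 0: 56 - 7q_G - 2(q_L) = 0.
Larkspur's profit: π_L = (88 - 2Q)q_L - (34q_L + q_L²). Setting ∂π_L/∂q_L = 0: 54 - 6q_L - 2(q_G) = 0.
Rearranging gives the reaction functions q_G = (56 - 2q_L)/7 and q_L = (54 - 2q_G)/6.
Substituting one into the other gives q_G = 6 and q_L = 7.
Price P = 88 - 2·13 = 62.
Granite's profit: 62·6 - 32·6 - (3/2)·6² = 126.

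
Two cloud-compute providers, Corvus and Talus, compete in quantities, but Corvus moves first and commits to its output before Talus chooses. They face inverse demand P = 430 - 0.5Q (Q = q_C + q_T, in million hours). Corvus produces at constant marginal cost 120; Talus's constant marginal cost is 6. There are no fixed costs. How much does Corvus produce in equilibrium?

196

Solve by backward induction. Given q_C, the follower Talus maximises π_T = (430 - (1/2)q_C - (1/2)q_T)q_T - 6q_T.
Setting the follower's marginal profit to zero, 424 - (1/2)q_C - q_T = 0, i.e. q_T = (424 - (1/2)q_C).
Corvus substitutes q_T(q_C) into its own profit: π_C = q_C(430 - (1/2)q_C - (424 - (1/2)q_C)/2) - 120q_C = (218 - (1/4)q_C)q_C - 120q_C.
Leader FOC: 98 - (1/2)q_C = 0, so q_C = 196.
Then q_T = (424 - (1/2)·196) = 326.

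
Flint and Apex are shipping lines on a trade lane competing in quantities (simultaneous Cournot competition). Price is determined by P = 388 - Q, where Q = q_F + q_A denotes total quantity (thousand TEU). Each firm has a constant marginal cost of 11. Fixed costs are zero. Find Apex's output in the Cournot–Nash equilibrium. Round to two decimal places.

Each firm earns π_i = (388 - Q)q_i - 11q_i.
Setting ∂π_i/∂q_i = 0 with rivals' quantities fixed: 377 - 2q_i - q_j = 0.
By symmetry each firm produces the same amount; substituting q_j = q_i yields q_i = 377/3.

125.67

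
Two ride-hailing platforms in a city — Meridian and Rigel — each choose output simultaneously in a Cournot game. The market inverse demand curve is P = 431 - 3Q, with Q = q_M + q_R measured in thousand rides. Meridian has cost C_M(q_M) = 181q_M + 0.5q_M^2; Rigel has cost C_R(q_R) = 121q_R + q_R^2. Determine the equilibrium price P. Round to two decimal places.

Meridian's profit: π_M = (431 - 3Q)q_M - (181q_M + (1/2)q_M²). Setting ∂π_M/∂q_M = 0: 250 - 7q_M - 3(q_R) = 0.
Rigel's first-order condition: 310 - 8q_R - 3(q_M) = 0.
Rearranging gives the reaction functions q_M = (250 - 3q_R)/7 and q_R = (310 - 3q_M)/8.
Substituting one into the other gives q_M = 1070/47 and q_R = 1420/47.
Total output Q = 52.9787, so price P = 431 - 3·52.9787 = 272.0638.

272.06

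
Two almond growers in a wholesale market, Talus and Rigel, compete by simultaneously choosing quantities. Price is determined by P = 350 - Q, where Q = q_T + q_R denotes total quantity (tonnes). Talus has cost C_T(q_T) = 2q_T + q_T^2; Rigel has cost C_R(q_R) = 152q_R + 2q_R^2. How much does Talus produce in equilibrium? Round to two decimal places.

Talus's profit: π_T = (350 - Q)q_T - (2q_T + q_T²). Setting ∂π_T/∂q_T = 0: 348 - 4q_T - (q_R) = 0.
Rigel's profit: π_R = (350 - Q)q_R - (152q_R + 2q_R²). Setting ∂π_R/∂q_R = 0: 198 - 6q_R - (q_T) = 0.
So q_T = (348 - q_R)/4 and q_R = (198 - q_T)/6.
Substituting one into the other gives q_T = 1890/23 and q_R = 444/23.

82.17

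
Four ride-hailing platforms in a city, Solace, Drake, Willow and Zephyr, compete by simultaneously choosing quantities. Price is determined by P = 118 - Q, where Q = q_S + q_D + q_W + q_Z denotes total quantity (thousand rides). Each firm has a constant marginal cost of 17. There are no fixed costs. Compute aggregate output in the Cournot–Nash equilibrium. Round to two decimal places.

Each firm earns π_i = (118 - Q)q_i - 17q_i.
First-order condition (treating rivals' output as given): 101 - 2q_i - Σ_{j≠i} q_j = 0.
By symmetry each firm produces the same amount; substituting Σ_{j≠i} q_j = 3q_i yields q_i = 101/5.
Total output Q = 101/5 + 101/5 + 101/5 + 101/5 = 404/5.

80.80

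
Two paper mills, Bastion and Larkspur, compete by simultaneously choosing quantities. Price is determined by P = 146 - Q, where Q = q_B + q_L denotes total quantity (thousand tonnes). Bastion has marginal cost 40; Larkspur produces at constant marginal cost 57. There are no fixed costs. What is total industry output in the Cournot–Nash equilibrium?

65

Bastion's profit: π_B = (146 - Q)q_B - (40q_B). Setting ∂π_B/∂q_B = 0: 106 - 2q_B - (q_L) = 0.
Larkspur's profit: π_L = (146 - Q)q_L - (57q_L). Setting ∂π_L/∂q_L = 0: 89 - 2q_L - (q_B) = 0.
Rearranging gives the reaction functions q_B = (106 - q_L)/2 and q_L = (89 - q_B)/2.
Solving the pair: q_B = 41, q_L = 24.
Total output Q = 41 + 24 = 65.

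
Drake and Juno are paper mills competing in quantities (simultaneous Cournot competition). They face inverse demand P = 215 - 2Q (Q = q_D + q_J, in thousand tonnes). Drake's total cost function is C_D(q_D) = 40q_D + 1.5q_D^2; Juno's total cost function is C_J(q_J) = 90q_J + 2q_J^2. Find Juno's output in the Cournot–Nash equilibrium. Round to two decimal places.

10.10

Drake's profit: π_D = (215 - 2Q)q_D - (40q_D + (3/2)q_D²). Setting ∂π_D/∂q_D = 0: 175 - 7q_D - 2(q_J) = 0.
Juno's profit: π_J = (215 - 2Q)q_J - (90q_J + 2q_J²). Setting ∂π_J/∂q_J = 0: 125 - 8q_J - 2(q_D) = 0.
Best responses: q_D = (175 - 2q_J)/7, q_J = (125 - 2q_D)/8.
Solving the pair: q_D = 575/26, q_J = 525/52.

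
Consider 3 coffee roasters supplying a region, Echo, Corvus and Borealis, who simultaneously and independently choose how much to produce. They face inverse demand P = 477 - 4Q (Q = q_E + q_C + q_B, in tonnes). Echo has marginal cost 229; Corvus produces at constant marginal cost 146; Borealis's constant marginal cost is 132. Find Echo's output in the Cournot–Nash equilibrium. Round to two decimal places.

Echo's profit: π_E = (477 - 4Q)q_E - (229q_E). Setting ∂π_E/∂q_E = 0: 248 - 8q_E - 4(q_C + q_B) = 0.
Corvus's profit: π_C = (477 - 4Q)q_C - (146q_C). Setting ∂π_C/∂q_C = 0: 331 - 8q_C - 4(q_E + q_B) = 0.
Borealis's first-order condition: 345 - 8q_B - 4(q_E + q_C) = 0.
Summing all 3 equations gives 924 − 16Q = 0, hence Q = 231/4.
Back-substituting: q_E = (248 − 231)/4 = 17/4, q_C = (331 − 231)/4 = 25, q_B = (345 − 231)/4 = 57/2.

4.25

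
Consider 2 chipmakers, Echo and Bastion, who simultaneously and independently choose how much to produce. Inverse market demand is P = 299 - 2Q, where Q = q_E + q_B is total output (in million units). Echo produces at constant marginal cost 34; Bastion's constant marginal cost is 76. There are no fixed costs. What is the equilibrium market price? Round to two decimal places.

Echo's profit: π_E = (299 - 2Q)q_E - (34q_E). Setting ∂π_E/∂q_E = 0: 265 - 4q_E - 2(q_B) = 0.
Bastion's profit: π_B = (299 - 2Q)q_B - (76q_B). Setting ∂π_B/∂q_B = 0: 223 - 4q_B - 2(q_E) = 0.
Rearranging gives the reaction functions q_E = (265 - 2q_B)/4 and q_B = (223 - 2q_E)/4.
Substituting one into the other gives q_E = 307/6 and q_B = 181/6.
Total output Q = 244/3, so price P = 299 - 2·(244/3) = 409/3.

136.33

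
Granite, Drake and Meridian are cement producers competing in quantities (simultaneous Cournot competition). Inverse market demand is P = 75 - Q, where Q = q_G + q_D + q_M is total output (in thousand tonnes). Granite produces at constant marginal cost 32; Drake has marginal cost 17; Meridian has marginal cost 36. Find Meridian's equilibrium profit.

Granite's profit: π_G = (75 - Q)q_G - (32q_G). Setting ∂π_G/∂q_G = 0: 43 - 2q_G - (q_D + q_M) = 0.
Drake's first-order condition: 58 - 2q_D - (q_G + q_M) = 0.
Meridian's profit: π_M = (75 - Q)q_M - (36q_M). Setting ∂π_M/∂q_M = 0: 39 - 2q_M - (q_G + q_D) = 0.
Adding the 3 conditions: 140 − 2Q − 2Q = 0, i.e. Q = 35.
Back-substituting: q_G = (43 − 35) = 8, q_D = (58 − 35) = 23, q_M = (39 − 35) = 4.
Price P = 75 - 35 = 40.
Meridian's profit: (40 - 36)·4 = 16.

16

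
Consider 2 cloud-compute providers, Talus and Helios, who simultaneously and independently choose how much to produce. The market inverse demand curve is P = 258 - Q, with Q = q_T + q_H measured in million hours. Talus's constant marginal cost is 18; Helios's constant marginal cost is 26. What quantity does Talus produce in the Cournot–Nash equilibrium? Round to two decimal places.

82.67

Talus's profit: π_T = (258 - Q)q_T - (18q_T). Setting ∂π_T/∂q_T = 0: 240 - 2q_T - (q_H) = 0.
Helios's profit: π_H = (258 - Q)q_H - (26q_H). Setting ∂π_H/∂q_H = 0: 232 - 2q_H - (q_T) = 0.
So q_T = (240 - q_H)/2 and q_H = (232 - q_T)/2.
Solving the pair: q_T = 248/3, q_H = 224/3.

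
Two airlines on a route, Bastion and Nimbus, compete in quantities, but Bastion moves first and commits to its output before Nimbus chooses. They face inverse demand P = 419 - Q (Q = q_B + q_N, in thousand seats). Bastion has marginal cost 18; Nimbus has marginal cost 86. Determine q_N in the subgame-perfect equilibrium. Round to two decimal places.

Solve by backward induction. Given q_B, the follower Nimbus maximises π_N = (419 - q_B - q_N)q_N - 86q_N.
∂π_N/∂q_N = 333 - q_B - 2q_N = 0 gives the reaction function q_N = (333 - q_B)/2.
Bastion substitutes q_N(q_B) into its own profit: π_B = q_B(419 - q_B - (333 - q_B)/2) - 18q_B = (505/2 - (1/2)q_B)q_B - 18q_B.
Maximising: ∂π_B/∂q_B = 469/2 - q_B = 0, giving q_B = 469/2.
Then q_N = (333 - 469/2)/2 = 197/4.

49.25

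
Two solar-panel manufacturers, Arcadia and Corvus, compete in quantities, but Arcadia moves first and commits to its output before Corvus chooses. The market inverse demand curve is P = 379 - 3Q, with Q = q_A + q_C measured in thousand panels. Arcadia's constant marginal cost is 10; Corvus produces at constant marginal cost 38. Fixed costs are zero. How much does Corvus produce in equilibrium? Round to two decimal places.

Solve by backward induction. Given q_A, the follower Corvus maximises π_C = (379 - 3q_A - 3q_C)q_C - 38q_C.
Setting the follower's marginal profit to zero, 341 - 3q_A - 6q_C = 0, i.e. q_C = (341 - 3q_A)/6.
Arcadia substitutes q_C(q_A) into its own profit: π_A = q_A(379 - 3q_A - (341 - 3q_A)/2) - 10q_A = (417/2 - (3/2)q_A)q_A - 10q_A.
Leader FOC: 397/2 - 3q_A = 0, so q_A = 397/6.
Then q_C = (341 - 3·(397/6))/6 = 95/4.

23.75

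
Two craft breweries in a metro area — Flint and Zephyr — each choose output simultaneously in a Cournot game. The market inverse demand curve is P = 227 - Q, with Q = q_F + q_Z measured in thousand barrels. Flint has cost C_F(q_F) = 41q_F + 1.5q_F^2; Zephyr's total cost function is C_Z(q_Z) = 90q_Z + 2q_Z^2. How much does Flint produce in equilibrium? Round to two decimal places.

Flint's profit: π_F = (227 - Q)q_F - (41q_F + (3/2)q_F²). Setting ∂π_F/∂q_F = 0: 186 - 5q_F - (q_Z) = 0.
Zephyr's profit: π_Z = (227 - Q)q_Z - (90q_Z + 2q_Z²). Setting ∂π_Z/∂q_Z = 0: 137 - 6q_Z - (q_F) = 0.
Best responses: q_F = (186 - q_Z)/5, q_Z = (137 - q_F)/6.
Substituting one into the other gives q_F = 979/29 and q_Z = 499/29.

33.76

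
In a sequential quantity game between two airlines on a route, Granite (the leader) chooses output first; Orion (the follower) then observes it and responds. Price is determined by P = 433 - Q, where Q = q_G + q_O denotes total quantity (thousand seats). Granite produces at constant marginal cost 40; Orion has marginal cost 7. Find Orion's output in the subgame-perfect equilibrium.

123

Solve by backward induction. Given q_G, the follower Orion maximises π_O = (433 - q_G - q_O)q_O - 7q_O.
Setting the follower's marginal profit to zero, 426 - q_G - 2q_O = 0, i.e. q_O = (426 - q_G)/2.
Granite substitutes q_O(q_G) into its own profit: π_G = q_G(433 - q_G - (426 - q_G)/2) - 40q_G = (220 - (1/2)q_G)q_G - 40q_G.
Leader FOC: 180 - q_G = 0, so q_G = 180.
Then q_O = (426 - 180)/2 = 123.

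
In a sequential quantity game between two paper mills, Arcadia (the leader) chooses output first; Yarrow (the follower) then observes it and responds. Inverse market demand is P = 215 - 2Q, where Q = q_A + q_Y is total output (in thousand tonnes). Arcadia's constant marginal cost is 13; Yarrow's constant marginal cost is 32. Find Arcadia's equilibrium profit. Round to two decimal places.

Solve by backward induction. Given q_A, the follower Yarrow maximises π_Y = (215 - 2q_A - 2q_Y)q_Y - 32q_Y.
Follower FOC: 183 - 2q_A - 4q_Y = 0, so q_Y(q_A) = (183 - 2q_A)/4.
Arcadia substitutes q_Y(q_A) into its own profit: π_A = q_A(215 - 2q_A - (183 - 2q_A)/2) - 13q_A = (247/2 - q_A)q_A - 13q_A.
The leader's first-order condition 221/2 - 2q_A = 0 yields q_A = 221/4.
Then q_Y = (183 - 2·(221/4))/4 = 145/8.
Price P = 215 - 2·(587/8) = 273/4.
Arcadia's profit: (273/4 - 13)·(221/4) = 3052.5625.

3052.56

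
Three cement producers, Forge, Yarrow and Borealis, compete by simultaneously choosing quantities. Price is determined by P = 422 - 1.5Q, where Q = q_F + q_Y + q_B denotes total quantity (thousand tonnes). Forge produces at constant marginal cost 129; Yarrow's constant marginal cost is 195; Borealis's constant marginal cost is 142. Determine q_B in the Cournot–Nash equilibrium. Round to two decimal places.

Forge's profit: π_F = (422 - 1.5Q)q_F - (129q_F). Setting ∂π_F/∂q_F = 0: 293 - 3q_F - (3/2)(q_Y + q_B) = 0.
Yarrow's first-order condition: 227 - 3q_Y - (3/2)(q_F + q_B) = 0.
Borealis's profit: π_B = (422 - 1.5Q)q_B - (142q_B). Setting ∂π_B/∂q_B = 0: 280 - 3q_B - (3/2)(q_F + q_Y) = 0.
Adding the 3 conditions: 800 − 3Q − 3Q = 0, i.e. Q = 400/3.
Back-substituting: q_F = (293 − 200)/(3/2) = 62, q_Y = (227 − 200)/(3/2) = 18, q_B = (280 − 200)/(3/2) = 160/3.

53.33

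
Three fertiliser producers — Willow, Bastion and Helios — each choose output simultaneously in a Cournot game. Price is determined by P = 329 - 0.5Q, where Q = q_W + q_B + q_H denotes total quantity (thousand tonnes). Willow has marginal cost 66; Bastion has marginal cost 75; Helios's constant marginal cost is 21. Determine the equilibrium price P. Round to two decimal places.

122.75

Willow's profit: π_W = (329 - 0.5Q)q_W - (66q_W). Setting ∂π_W/∂q_W = 0: 263 - q_W - (1/2)(q_B + q_H) = 0.
Bastion's profit: π_B = (329 - 0.5Q)q_B - (75q_B). Setting ∂π_B/∂q_B = 0: 254 - q_B - (1/2)(q_W + q_H) = 0.
Helios's profit: π_H = (329 - 0.5Q)q_H - (21q_H). Setting ∂π_H/∂q_H = 0: 308 - q_H - (1/2)(q_W + q_B) = 0.
Summing all 3 equations gives 825 − 2Q = 0, hence Q = 825/2.
Back-substituting: q_W = (263 − 825/4)/(1/2) = 227/2, q_B = (254 − 825/4)/(1/2) = 191/2, q_H = (308 − 825/4)/(1/2) = 407/2.
Total output Q = 825/2, so price P = 329 - (1/2)·(825/2) = 491/4.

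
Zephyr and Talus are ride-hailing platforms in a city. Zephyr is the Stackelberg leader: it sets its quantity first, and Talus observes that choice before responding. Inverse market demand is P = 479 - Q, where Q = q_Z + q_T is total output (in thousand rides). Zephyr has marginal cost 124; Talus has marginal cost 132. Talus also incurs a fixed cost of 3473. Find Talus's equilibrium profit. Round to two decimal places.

3374.56

The follower Talus best-responds to any q_Z: π_T = (479 - Q)q_T - 132q_T.
∂π_T/∂q_T = 347 - q_Z - 2q_T = 0 gives the reaction function q_T = (347 - q_Z)/2.
Zephyr substitutes q_T(q_Z) into its own profit: π_Z = q_Z(479 - q_Z - (347 - q_Z)/2) - 124q_Z = (611/2 - (1/2)q_Z)q_Z - 124q_Z.
The leader's first-order condition 363/2 - q_Z = 0 yields q_Z = 363/2.
Then q_T = (347 - 363/2)/2 = 331/4.
Price P = 479 - 1057/4 = 859/4.
Talus's profit: (859/4 - 132)·(331/4) - 3473 = 3374.5625.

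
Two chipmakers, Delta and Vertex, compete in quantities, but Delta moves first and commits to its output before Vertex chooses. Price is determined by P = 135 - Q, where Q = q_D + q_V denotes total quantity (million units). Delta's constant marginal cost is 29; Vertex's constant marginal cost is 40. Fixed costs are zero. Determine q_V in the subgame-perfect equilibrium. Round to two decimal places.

The follower Vertex best-responds to any q_D: π_V = (135 - Q)q_V - 40q_V.
∂π_V/∂q_V = 95 - q_D - 2q_V = 0 gives the reaction function q_V = (95 - q_D)/2.
The leader anticipates this reaction. Substituting into P = 135 - Q gives P = 175/2 - (1/2)q_D, so π_D = (175/2 - (1/2)q_D)q_D - 29q_D.
Leader FOC: 117/2 - q_D = 0, so q_D = 117/2.
Then q_V = (95 - 117/2)/2 = 73/4.

18.25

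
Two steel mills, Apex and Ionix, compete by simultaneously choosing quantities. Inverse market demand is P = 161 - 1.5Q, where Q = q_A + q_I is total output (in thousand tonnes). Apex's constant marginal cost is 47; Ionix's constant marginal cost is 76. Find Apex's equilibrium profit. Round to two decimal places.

1514.74

Apex's profit: π_A = (161 - 1.5Q)q_A - (47q_A). Setting ∂π_A/∂q_A = 0: 114 - 3q_A - (3/2)(q_I) = 0.
Ionix's profit: π_I = (161 - 1.5Q)q_I - (76q_I). Setting ∂π_I/∂q_I = 0: 85 - 3q_I - (3/2)(q_A) = 0.
Best responses: q_A = (114 - (3/2)q_I)/3, q_I = (85 - (3/2)q_A)/3.
Solving the pair: q_A = 286/9, q_I = 112/9.
Price P = 161 - (3/2)·(398/9) = 284/3.
Apex's profit: (284/3 - 47)·(286/9) = 1514.7407.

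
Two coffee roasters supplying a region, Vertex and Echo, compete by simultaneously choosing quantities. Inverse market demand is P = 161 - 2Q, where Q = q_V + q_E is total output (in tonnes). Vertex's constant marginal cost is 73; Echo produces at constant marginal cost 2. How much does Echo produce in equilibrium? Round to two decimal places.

Vertex's profit: π_V = (161 - 2Q)q_V - (73q_V). Setting ∂π_V/∂q_V = 0: 88 - 4q_V - 2(q_E) = 0.
Echo's profit: π_E = (161 - 2Q)q_E - (2q_E). Setting ∂π_E/∂q_E = 0: 159 - 4q_E - 2(q_V) = 0.
Best responses: q_V = (88 - 2q_E)/4, q_E = (159 - 2q_V)/4.
Solving the pair: q_V = 17/6, q_E = 115/3.

38.33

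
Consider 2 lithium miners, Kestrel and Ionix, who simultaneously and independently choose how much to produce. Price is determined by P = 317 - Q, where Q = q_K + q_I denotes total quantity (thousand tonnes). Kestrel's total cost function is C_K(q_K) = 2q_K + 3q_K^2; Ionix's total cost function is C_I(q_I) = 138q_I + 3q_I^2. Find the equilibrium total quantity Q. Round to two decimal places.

Kestrel's profit: π_K = (317 - Q)q_K - (2q_K + 3q_K²). Setting ∂π_K/∂q_K = 0: 315 - 8q_K - (q_I) = 0.
Ionix's first-order condition: 179 - 8q_I - (q_K) = 0.
Best responses: q_K = (315 - q_I)/8, q_I = (179 - q_K)/8.
Substituting one into the other gives q_K = 37.1587 and q_I = 1117/63.
Total output Q = 37.1587 + 1117/63 = 494/9.

54.89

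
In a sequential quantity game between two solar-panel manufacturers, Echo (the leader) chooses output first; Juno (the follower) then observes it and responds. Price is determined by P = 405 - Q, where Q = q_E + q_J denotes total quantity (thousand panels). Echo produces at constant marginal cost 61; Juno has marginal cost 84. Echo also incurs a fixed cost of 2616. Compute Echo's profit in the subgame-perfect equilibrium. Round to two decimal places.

Solve by backward induction. Given q_E, the follower Juno maximises π_J = (405 - q_E - q_J)q_J - 84q_J.
∂π_J/∂q_J = 321 - q_E - 2q_J = 0 gives the reaction function q_J = (321 - q_E)/2.
Echo substitutes q_J(q_E) into its own profit: π_E = q_E(405 - q_E - (321 - q_E)/2) - 61q_E = (489/2 - (1/2)q_E)q_E - 61q_E.
Maximising: ∂π_E/∂q_E = 367/2 - q_E = 0, giving q_E = 367/2.
Then q_J = (321 - 367/2)/2 = 275/4.
Price P = 405 - 1009/4 = 611/4.
Echo's profit: (611/4 - 61)·(367/2) - 2616 = 14220.1250.

14220.13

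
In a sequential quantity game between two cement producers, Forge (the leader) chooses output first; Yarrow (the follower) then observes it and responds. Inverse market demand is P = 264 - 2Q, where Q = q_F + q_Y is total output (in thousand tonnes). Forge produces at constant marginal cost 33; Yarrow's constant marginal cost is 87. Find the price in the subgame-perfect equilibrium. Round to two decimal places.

Solve by backward induction. Given q_F, the follower Yarrow maximises π_Y = (264 - 2q_F - 2q_Y)q_Y - 87q_Y.
Follower FOC: 177 - 2q_F - 4q_Y = 0, so q_Y(q_F) = (177 - 2q_F)/4.
Forge substitutes q_Y(q_F) into its own profit: π_F = q_F(264 - 2q_F - (177 - 2q_F)/2) - 33q_F = (351/2 - q_F)q_F - 33q_F.
Maximising: ∂π_F/∂q_F = 285/2 - 2q_F = 0, giving q_F = 285/4.
Then q_Y = (177 - 2·(285/4))/4 = 69/8.
Total output Q = 639/8, so price P = 264 - 2·(639/8) = 417/4.

104.25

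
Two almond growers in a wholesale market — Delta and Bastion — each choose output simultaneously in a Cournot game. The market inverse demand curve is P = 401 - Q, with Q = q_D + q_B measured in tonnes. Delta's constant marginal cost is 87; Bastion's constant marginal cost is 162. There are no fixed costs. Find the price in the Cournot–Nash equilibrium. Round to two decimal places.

Delta's profit: π_D = (401 - Q)q_D - (87q_D). Setting ∂π_D/∂q_D = 0: 314 - 2q_D - (q_B) = 0.
Bastion's first-order condition: 239 - 2q_B - (q_D) = 0.
Rearranging gives the reaction functions q_D = (314 - q_B)/2 and q_B = (239 - q_D)/2.
Solving the pair: q_D = 389/3, q_B = 164/3.
Total output Q = 553/3, so price P = 401 - 553/3 = 650/3.

216.67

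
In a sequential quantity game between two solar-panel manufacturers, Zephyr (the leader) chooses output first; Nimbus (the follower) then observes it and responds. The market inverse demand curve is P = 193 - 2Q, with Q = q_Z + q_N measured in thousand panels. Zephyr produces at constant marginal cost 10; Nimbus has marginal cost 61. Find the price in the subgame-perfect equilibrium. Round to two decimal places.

68.50

Solve by backward induction. Given q_Z, the follower Nimbus maximises π_N = (193 - 2q_Z - 2q_N)q_N - 61q_N.
Setting the follower's marginal profit to zero, 132 - 2q_Z - 4q_N = 0, i.e. q_N = (132 - 2q_Z)/4.
The leader anticipates this reaction. Substituting into P = 193 - 2Q gives P = 127 - q_Z, so π_Z = (127 - q_Z)q_Z - 10q_Z.
Maximising: ∂π_Z/∂q_Z = 117 - 2q_Z = 0, giving q_Z = 117/2.
Then q_N = (132 - 2·(117/2))/4 = 15/4.
Total output Q = 249/4, so price P = 193 - 2·(249/4) = 137/2.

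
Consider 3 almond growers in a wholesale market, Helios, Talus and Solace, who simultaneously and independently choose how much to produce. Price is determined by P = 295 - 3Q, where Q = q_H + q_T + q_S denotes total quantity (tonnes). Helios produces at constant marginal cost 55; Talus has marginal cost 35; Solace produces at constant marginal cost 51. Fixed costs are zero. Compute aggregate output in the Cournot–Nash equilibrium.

62

Helios's profit: π_H = (295 - 3Q)q_H - (55q_H). Setting ∂π_H/∂q_H = 0: 240 - 6q_H - 3(q_T + q_S) = 0.
Talus's first-order condition: 260 - 6q_T - 3(q_H + q_S) = 0.
Solace's profit: π_S = (295 - 3Q)q_S - (51q_S). Setting ∂π_S/∂q_S = 0: 244 - 6q_S - 3(q_H + q_T) = 0.
Adding the 3 conditions: 744 − 6Q − 6Q = 0, i.e. Q = 62.
Back-substituting: q_H = (240 − 186)/3 = 18, q_T = (260 − 186)/3 = 74/3, q_S = (244 − 186)/3 = 58/3.
Total output Q = 18 + 74/3 + 58/3 = 62.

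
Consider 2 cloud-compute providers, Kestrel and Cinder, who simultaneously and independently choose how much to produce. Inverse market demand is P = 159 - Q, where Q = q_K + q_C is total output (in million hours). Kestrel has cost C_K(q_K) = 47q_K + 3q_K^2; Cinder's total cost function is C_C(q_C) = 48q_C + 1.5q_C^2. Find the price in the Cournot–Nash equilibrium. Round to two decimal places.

Kestrel's profit: π_K = (159 - Q)q_K - (47q_K + 3q_K²). Setting ∂π_K/∂q_K = 0: 112 - 8q_K - (q_C) = 0.
Cinder's profit: π_C = (159 - Q)q_C - (48q_C + (3/2)q_C²). Setting ∂π_C/∂q_C = 0: 111 - 5q_C - (q_K) = 0.
So q_K = (112 - q_C)/8 and q_C = (111 - q_K)/5.
Solving the pair: q_K = 449/39, q_C = 776/39.
Total output Q = 1225/39, so price P = 159 - 1225/39 = 127.5897.

127.59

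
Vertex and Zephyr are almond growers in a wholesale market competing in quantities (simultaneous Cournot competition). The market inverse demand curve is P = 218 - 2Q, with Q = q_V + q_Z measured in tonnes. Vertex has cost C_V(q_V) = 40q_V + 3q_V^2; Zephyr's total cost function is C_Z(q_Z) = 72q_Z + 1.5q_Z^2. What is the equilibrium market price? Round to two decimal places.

Vertex's profit: π_V = (218 - 2Q)q_V - (40q_V + 3q_V²). Setting ∂π_V/∂q_V = 0: 178 - 10q_V - 2(q_Z) = 0.
Zephyr's profit: π_Z = (218 - 2Q)q_Z - (72q_Z + (3/2)q_Z²). Setting ∂π_Z/∂q_Z = 0: 146 - 7q_Z - 2(q_V) = 0.
So q_V = (178 - 2q_Z)/10 and q_Z = (146 - 2q_V)/7.
Solving the pair: q_V = 159/11, q_Z = 184/11.
Total output Q = 343/11, so price P = 218 - 2·(343/11) = 1712/11.

155.64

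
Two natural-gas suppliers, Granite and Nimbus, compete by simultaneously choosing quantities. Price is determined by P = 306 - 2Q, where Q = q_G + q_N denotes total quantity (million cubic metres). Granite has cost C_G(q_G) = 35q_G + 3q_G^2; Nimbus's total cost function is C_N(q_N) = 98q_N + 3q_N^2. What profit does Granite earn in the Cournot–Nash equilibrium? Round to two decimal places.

Granite's profit: π_G = (306 - 2Q)q_G - (35q_G + 3q_G²). Setting ∂π_G/∂q_G = 0: 271 - 10q_G - 2(q_N) = 0.
Nimbus's profit: π_N = (306 - 2Q)q_N - (98q_N + 3q_N²). Setting ∂π_N/∂q_N = 0: 208 - 10q_N - 2(q_G) = 0.
Best responses: q_G = (271 - 2q_N)/10, q_N = (208 - 2q_G)/10.
Solving the pair: q_G = 1147/48, q_N = 769/48.
Price P = 306 - 2·(479/12) = 1357/6.
Granite's profit: (1357/6)·(1147/48) - 35·(1147/48) - 3(1147/48)² = 2855.0543.

2855.05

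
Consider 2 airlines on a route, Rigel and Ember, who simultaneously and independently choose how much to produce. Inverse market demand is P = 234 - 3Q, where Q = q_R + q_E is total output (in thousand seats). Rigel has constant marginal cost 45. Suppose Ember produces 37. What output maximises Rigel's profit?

13

With the rival's output fixed at 37, Rigel's profit is π_R = (234 - 3·37 - 3q_R)q_R - (45q_R) = (123 - 3q_R)q_R - (45q_R).
∂π_R/∂q_R = 78 - 6q_R = 0, so q_R = 13.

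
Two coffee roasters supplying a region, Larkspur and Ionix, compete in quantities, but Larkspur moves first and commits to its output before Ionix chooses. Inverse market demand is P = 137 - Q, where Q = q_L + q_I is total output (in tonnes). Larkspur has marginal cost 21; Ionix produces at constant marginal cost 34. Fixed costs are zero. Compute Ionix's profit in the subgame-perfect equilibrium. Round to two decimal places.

Solve by backward induction. Given q_L, the follower Ionix maximises π_I = (137 - q_L - q_I)q_I - 34q_I.
Setting the follower's marginal profit to zero, 103 - q_L - 2q_I = 0, i.e. q_I = (103 - q_L)/2.
The leader anticipates this reaction. Substituting into P = 137 - Q gives P = 171/2 - (1/2)q_L, so π_L = (171/2 - (1/2)q_L)q_L - 21q_L.
The leader's first-order condition 129/2 - q_L = 0 yields q_L = 129/2.
Then q_I = (103 - 129/2)/2 = 77/4.
Price P = 137 - 335/4 = 213/4.
Ionix's profit: (213/4 - 34)·(77/4) = 370.5625.

370.56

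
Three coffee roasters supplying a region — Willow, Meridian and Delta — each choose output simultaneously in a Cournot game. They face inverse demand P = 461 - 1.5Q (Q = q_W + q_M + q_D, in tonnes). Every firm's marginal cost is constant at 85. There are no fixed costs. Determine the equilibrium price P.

Each firm earns π_i = (461 - 1.5Q)q_i - 85q_i.
Setting ∂π_i/∂q_i = 0 with rivals' quantities fixed: 376 - 3q_i - (3/2)·Σ_{j≠i} q_j = 0.
By symmetry each firm produces the same amount; substituting Σ_{j≠i} q_j = 2q_i yields q_i = 376/6 = 188/3.
Total output Q = 188, so price P = 461 - (3/2)·188 = 179.

179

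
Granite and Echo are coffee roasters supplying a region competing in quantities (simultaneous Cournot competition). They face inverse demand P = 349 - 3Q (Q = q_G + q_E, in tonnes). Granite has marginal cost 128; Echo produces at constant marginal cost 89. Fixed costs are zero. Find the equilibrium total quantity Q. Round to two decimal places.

53.44

Granite's profit: π_G = (349 - 3Q)q_G - (128q_G). Setting ∂π_G/∂q_G = 0: 221 - 6q_G - 3(q_E) = 0.
Echo's first-order condition: 260 - 6q_E - 3(q_G) = 0.
Rearranging gives the reaction functions q_G = (221 - 3q_E)/6 and q_E = (260 - 3q_G)/6.
Substituting one into the other gives q_G = 182/9 and q_E = 299/9.
Total output Q = 182/9 + 299/9 = 481/9.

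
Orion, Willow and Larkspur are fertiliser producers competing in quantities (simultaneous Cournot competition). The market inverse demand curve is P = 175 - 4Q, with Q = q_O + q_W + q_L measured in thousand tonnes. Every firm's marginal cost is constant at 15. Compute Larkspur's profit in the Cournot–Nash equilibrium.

A representative firm's profit is π_i = q_i(175 - 4Q) - 15q_i.
First-order condition (treating rivals' output as given): 160 - 8q_i - 4·Σ_{j≠i} q_j = 0.
With identical firms every q_j equals q_i, so Σ_{j≠i} q_j = 2q_i and 160 = 16q_i, giving q_i = 10.
Price P = 175 - 4·30 = 55.
Larkspur's profit: (55 - 15)·10 = 400.

400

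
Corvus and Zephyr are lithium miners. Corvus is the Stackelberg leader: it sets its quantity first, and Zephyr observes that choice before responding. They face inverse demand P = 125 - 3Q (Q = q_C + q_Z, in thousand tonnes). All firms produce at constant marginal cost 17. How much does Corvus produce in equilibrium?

18

Solve by backward induction. Given q_C, the follower Zephyr maximises π_Z = (125 - 3q_C - 3q_Z)q_Z - 17q_Z.
Follower FOC: 108 - 3q_C - 6q_Z = 0, so q_Z(q_C) = (108 - 3q_C)/6.
Corvus substitutes q_Z(q_C) into its own profit: π_C = q_C(125 - 3q_C - (108 - 3q_C)/2) - 17q_C = (71 - (3/2)q_C)q_C - 17q_C.
Maximising: ∂π_C/∂q_C = 54 - 3q_C = 0, giving q_C = 18.
Then q_Z = (108 - 3·18)/6 = 9.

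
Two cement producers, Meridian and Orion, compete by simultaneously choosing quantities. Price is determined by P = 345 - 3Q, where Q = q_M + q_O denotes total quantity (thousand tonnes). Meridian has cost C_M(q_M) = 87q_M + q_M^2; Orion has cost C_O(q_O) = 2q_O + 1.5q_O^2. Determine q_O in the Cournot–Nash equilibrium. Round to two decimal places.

Meridian's profit: π_M = (345 - 3Q)q_M - (87q_M + q_M²). Setting ∂π_M/∂q_M = 0: 258 - 8q_M - 3(q_O) = 0.
Orion's profit: π_O = (345 - 3Q)q_O - (2q_O + (3/2)q_O²). Setting ∂π_O/∂q_O = 0: 343 - 9q_O - 3(q_M) = 0.
Rearranging gives the reaction functions q_M = (258 - 3q_O)/8 and q_O = (343 - 3q_M)/9.
Solving the pair: q_M = 431/21, q_O = 1970/63.

31.27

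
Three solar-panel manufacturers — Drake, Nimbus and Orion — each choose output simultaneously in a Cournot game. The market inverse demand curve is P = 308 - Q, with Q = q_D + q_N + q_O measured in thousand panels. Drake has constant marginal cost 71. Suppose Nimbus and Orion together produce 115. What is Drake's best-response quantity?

61

With rivals' combined output fixed at 115, Drake's profit is π_D = (308 - 115 - q_D)q_D - (71q_D) = (193 - q_D)q_D - (71q_D).
∂π_D/∂q_D = 122 - 2q_D = 0, so q_D = 61.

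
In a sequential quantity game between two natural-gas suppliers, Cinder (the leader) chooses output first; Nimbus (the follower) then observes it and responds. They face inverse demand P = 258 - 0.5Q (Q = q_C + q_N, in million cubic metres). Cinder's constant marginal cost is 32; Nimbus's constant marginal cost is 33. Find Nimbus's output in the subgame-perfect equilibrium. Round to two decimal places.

Solve by backward induction. Given q_C, the follower Nimbus maximises π_N = (258 - (1/2)q_C - (1/2)q_N)q_N - 33q_N.
Setting the follower's marginal profit to zero, 225 - (1/2)q_C - q_N = 0, i.e. q_N = (225 - (1/2)q_C).
Cinder substitutes q_N(q_C) into its own profit: π_C = q_C(258 - (1/2)q_C - (225 - (1/2)q_C)/2) - 32q_C = (291/2 - (1/4)q_C)q_C - 32q_C.
The leader's first-order condition 227/2 - (1/2)q_C = 0 yields q_C = 227.
Then q_N = (225 - (1/2)·227) = 223/2.

111.50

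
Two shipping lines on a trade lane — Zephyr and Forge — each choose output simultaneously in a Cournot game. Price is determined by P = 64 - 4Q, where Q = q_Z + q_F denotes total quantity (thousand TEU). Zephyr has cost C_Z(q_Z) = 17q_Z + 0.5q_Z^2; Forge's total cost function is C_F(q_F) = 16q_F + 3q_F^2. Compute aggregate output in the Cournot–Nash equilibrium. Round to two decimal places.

6.45

Zephyr's profit: π_Z = (64 - 4Q)q_Z - (17q_Z + (1/2)q_Z²). Setting ∂π_Z/∂q_Z = 0: 47 - 9q_Z - 4(q_F) = 0.
Forge's profit: π_F = (64 - 4Q)q_F - (16q_F + 3q_F²). Setting ∂π_F/∂q_F = 0: 48 - 14q_F - 4(q_Z) = 0.
So q_Z = (47 - 4q_F)/9 and q_F = (48 - 4q_Z)/14.
Substituting one into the other gives q_Z = 233/55 and q_F = 122/55.
Total output Q = 233/55 + 122/55 = 71/11.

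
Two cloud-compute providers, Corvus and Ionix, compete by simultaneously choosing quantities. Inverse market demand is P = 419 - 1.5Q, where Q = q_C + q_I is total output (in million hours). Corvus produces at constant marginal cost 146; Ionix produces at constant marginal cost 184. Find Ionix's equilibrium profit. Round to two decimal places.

2874.74

Corvus's profit: π_C = (419 - 1.5Q)q_C - (146q_C). Setting ∂π_C/∂q_C = 0: 273 - 3q_C - (3/2)(q_I) = 0.
Ionix's profit: π_I = (419 - 1.5Q)q_I - (184q_I). Setting ∂π_I/∂q_I = 0: 235 - 3q_I - (3/2)(q_C) = 0.
So q_C = (273 - (3/2)q_I)/3 and q_I = (235 - (3/2)q_C)/3.
Substituting one into the other gives q_C = 622/9 and q_I = 394/9.
Price P = 419 - (3/2)·(1016/9) = 749/3.
Ionix's profit: (749/3 - 184)·(394/9) = 2874.7407.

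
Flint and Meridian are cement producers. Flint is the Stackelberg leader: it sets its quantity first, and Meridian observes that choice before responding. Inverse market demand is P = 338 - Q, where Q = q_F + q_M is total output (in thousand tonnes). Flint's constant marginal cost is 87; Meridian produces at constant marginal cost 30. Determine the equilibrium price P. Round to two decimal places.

135.50

The follower Meridian best-responds to any q_F: π_M = (338 - Q)q_M - 30q_M.
Follower FOC: 308 - q_F - 2q_M = 0, so q_M(q_F) = (308 - q_F)/2.
Flint substitutes q_M(q_F) into its own profit: π_F = q_F(338 - q_F - (308 - q_F)/2) - 87q_F = (184 - (1/2)q_F)q_F - 87q_F.
Maximising: ∂π_F/∂q_F = 97 - q_F = 0, giving q_F = 97.
Then q_M = (308 - 97)/2 = 211/2.
Total output Q = 405/2, so price P = 338 - 405/2 = 271/2.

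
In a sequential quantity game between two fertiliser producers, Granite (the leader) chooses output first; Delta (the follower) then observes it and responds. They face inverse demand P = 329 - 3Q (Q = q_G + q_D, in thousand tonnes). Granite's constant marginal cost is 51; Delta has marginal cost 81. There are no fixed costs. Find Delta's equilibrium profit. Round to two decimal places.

736.33

The follower Delta best-responds to any q_G: π_D = (329 - 3Q)q_D - 81q_D.
∂π_D/∂q_D = 248 - 3q_G - 6q_D = 0 gives the reaction function q_D = (248 - 3q_G)/6.
The leader anticipates this reaction. Substituting into P = 329 - 3Q gives P = 205 - (3/2)q_G, so π_G = (205 - (3/2)q_G)q_G - 51q_G.
The leader's first-order condition 154 - 3q_G = 0 yields q_G = 154/3.
Then q_D = (248 - 3·(154/3))/6 = 47/3.
Price P = 329 - 3·67 = 128.
Delta's profit: (128 - 81)·(47/3) = 736.3333.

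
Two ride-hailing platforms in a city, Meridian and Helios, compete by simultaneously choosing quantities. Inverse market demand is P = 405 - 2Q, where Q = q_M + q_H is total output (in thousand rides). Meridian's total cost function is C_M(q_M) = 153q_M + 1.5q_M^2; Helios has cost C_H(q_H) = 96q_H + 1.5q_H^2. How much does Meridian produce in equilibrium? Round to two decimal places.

Meridian's profit: π_M = (405 - 2Q)q_M - (153q_M + (3/2)q_M²). Setting ∂π_M/∂q_M = 0: 252 - 7q_M - 2(q_H) = 0.
Helios's profit: π_H = (405 - 2Q)q_H - (96q_H + (3/2)q_H²). Setting ∂π_H/∂q_H = 0: 309 - 7q_H - 2(q_M) = 0.
So q_M = (252 - 2q_H)/7 and q_H = (309 - 2q_M)/7.
Substituting one into the other gives q_M = 382/15 and q_H = 553/15.

25.47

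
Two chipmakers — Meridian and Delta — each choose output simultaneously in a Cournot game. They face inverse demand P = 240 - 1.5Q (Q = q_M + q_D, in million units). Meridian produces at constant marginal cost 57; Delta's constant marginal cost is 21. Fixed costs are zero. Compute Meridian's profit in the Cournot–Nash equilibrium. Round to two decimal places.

Meridian's profit: π_M = (240 - 1.5Q)q_M - (57q_M). Setting ∂π_M/∂q_M = 0: 183 - 3q_M - (3/2)(q_D) = 0.
Delta's profit: π_D = (240 - 1.5Q)q_D - (21q_D). Setting ∂π_D/∂q_D = 0: 219 - 3q_D - (3/2)(q_M) = 0.
Rearranging gives the reaction functions q_M = (183 - (3/2)q_D)/3 and q_D = (219 - (3/2)q_M)/3.
Solving the pair: q_M = 98/3, q_D = 170/3.
Price P = 240 - (3/2)·(268/3) = 106.
Meridian's profit: (106 - 57)·(98/3) = 1600.6667.

1600.67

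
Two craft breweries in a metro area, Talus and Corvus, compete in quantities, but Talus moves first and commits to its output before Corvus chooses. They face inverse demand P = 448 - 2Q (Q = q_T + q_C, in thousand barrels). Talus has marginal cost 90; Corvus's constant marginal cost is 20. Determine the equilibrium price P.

Solve by backward induction. Given q_T, the follower Corvus maximises π_C = (448 - 2q_T - 2q_C)q_C - 20q_C.
Setting the follower's marginal profit to zero, 428 - 2q_T - 4q_C = 0, i.e. q_C = (428 - 2q_T)/4.
Talus substitutes q_C(q_T) into its own profit: π_T = q_T(448 - 2q_T - (428 - 2q_T)/2) - 90q_T = (234 - q_T)q_T - 90q_T.
Maximising: ∂π_T/∂q_T = 144 - 2q_T = 0, giving q_T = 72.
Then q_C = (428 - 2·72)/4 = 71.
Total output Q = 143, so price P = 448 - 2·143 = 162.

162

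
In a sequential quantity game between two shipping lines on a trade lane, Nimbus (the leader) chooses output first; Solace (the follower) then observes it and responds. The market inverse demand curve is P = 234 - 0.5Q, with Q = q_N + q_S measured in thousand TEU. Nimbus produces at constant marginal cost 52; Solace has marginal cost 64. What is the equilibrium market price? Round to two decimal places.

100.50

Solve by backward induction. Given q_N, the follower Solace maximises π_S = (234 - (1/2)q_N - (1/2)q_S)q_S - 64q_S.
∂π_S/∂q_S = 170 - (1/2)q_N - q_S = 0 gives the reaction function q_S = (170 - (1/2)q_N).
Nimbus substitutes q_S(q_N) into its own profit: π_N = q_N(234 - (1/2)q_N - (170 - (1/2)q_N)/2) - 52q_N = (149 - (1/4)q_N)q_N - 52q_N.
Leader FOC: 97 - (1/2)q_N = 0, so q_N = 194.
Then q_S = (170 - (1/2)·194) = 73.
Total output Q = 267, so price P = 234 - (1/2)·267 = 201/2.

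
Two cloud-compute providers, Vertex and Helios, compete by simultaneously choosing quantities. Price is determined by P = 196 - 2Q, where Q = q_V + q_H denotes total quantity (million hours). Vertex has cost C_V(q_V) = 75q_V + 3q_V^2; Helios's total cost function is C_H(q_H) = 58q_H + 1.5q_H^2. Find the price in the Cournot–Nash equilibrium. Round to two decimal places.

Vertex's profit: π_V = (196 - 2Q)q_V - (75q_V + 3q_V²). Setting ∂π_V/∂q_V = 0: 121 - 10q_V - 2(q_H) = 0.
Helios's profit: π_H = (196 - 2Q)q_H - (58q_H + (3/2)q_H²). Setting ∂π_H/∂q_H = 0: 138 - 7q_H - 2(q_V) = 0.
So q_V = (121 - 2q_H)/10 and q_H = (138 - 2q_V)/7.
Substituting one into the other gives q_V = 571/66 and q_H = 569/33.
Total output Q = 1709/66, so price P = 196 - 2·(1709/66) = 144.2121.

144.21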